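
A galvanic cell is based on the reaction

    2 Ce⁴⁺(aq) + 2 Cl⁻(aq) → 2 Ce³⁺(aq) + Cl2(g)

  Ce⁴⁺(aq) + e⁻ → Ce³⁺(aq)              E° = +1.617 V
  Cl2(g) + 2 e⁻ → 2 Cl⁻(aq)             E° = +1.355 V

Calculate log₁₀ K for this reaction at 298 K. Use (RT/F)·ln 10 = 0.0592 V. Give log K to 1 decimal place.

log K = 8.9

The Ce⁴⁺/Ce³⁺ couple is reduced (cathode); E°cell = +1.617 − (+1.355) = +0.262 V with n = 2.
At equilibrium E = 0, so log K = nE°cell / 0.0592 = (2)(+0.262) / 0.0592 = 8.9.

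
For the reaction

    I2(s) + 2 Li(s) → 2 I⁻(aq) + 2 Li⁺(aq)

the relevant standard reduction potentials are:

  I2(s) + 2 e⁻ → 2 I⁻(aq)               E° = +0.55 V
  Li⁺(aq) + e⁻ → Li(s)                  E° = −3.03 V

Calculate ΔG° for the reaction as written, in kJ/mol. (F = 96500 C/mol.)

−691 kJ/mol

In the reaction as written I2(s) is reduced, so the I₂/I⁻ couple is the cathode and Li⁺/Li is the anode.
E°cell = +0.55 − (−3.03) = +3.58 V; balancing electrons gives n = 2.
ΔG° = −nFE°cell = −(2)(96500)(+3.58) J/mol = −691 kJ/mol.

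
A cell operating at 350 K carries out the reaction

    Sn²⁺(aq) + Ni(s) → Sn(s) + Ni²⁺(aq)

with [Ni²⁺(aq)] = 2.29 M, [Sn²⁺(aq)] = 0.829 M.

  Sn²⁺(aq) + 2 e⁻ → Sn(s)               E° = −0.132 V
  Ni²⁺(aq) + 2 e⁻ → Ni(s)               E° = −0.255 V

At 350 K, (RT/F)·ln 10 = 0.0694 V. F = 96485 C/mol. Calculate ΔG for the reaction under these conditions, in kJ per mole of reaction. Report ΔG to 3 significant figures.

−20.8 kJ/mol

With Sn²⁺/Sn reduced at the cathode, E°cell = −0.132 − (−0.255) = +0.123 V and n = 2.
The reaction quotient is [Ni²⁺(aq)] / [Sn²⁺(aq)] = 2.76; by Nernst, E = +0.123 − (0.0694/2)(0.441) = +0.1077 V.
Finally ΔG = −nFE = −(2)(96485 C/mol)(+0.1077 V) = −20.8 kJ/mol.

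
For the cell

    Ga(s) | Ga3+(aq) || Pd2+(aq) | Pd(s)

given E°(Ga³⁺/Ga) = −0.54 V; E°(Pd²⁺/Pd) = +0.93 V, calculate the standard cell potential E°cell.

By convention the left-hand electrode in cell notation is the anode (oxidation) and the right-hand electrode is the cathode (reduction).
E°cell = E°(right) − E°(left) = +0.93 − (−0.54) = +1.47 V.

+1.47 V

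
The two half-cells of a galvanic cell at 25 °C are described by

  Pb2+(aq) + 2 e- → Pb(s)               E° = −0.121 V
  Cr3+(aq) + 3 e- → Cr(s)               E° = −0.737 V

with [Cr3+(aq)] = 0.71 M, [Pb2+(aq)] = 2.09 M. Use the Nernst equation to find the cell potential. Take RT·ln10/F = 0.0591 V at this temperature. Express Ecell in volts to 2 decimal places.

Since E°(Pb²⁺/Pb) > E°(Cr³⁺/Cr), Pb²⁺/Pb serves as the cathode.
The standard potential is −0.121 − (−0.737) = +0.616 V and the balanced reaction transfers n = 6 electrons.
The balanced reaction is 3 Pb2+(aq) + 2 Cr(s) → 3 Pb(s) + 2 Cr3+(aq), so Q = [Cr3+(aq)]^2 / [Pb2+(aq)]^3 = 0.0552 and log Q = −1.258.
By the Nernst equation, E = +0.616 − (0.0591/6)·(−1.258) = +0.63 V.

+0.63 V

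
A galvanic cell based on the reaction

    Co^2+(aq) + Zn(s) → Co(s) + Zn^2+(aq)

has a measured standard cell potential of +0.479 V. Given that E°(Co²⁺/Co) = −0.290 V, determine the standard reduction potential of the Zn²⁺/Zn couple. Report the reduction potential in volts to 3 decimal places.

−0.769 V

In the reaction as written the Co²⁺/Co couple is reduced (cathode) and Zn²⁺/Zn is oxidized (anode), so E°cell = E°(Co²⁺/Co) − E°(Zn²⁺/Zn).
E°(Zn²⁺/Zn) = E°(cathode) − E°cell = −0.290 − (+0.479) = −0.769 V.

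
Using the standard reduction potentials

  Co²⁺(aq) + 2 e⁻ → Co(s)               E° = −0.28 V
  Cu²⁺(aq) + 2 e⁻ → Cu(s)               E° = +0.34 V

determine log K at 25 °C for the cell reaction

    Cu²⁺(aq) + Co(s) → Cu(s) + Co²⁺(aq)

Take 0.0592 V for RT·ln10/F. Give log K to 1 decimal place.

log K = 20.9

The Cu²⁺/Cu couple is reduced (cathode); E°cell = +0.34 − (−0.28) = +0.62 V with n = 2.
At equilibrium E = 0, so log K = nE°cell / 0.0592 = (2)(+0.62) / 0.0592 = 20.9.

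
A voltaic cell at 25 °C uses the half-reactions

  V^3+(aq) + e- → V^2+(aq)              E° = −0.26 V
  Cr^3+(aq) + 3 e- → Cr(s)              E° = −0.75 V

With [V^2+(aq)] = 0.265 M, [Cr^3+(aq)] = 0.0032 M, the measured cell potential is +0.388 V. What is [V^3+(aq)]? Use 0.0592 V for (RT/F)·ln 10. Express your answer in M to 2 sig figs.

With V³⁺/V²⁺ at the cathode and Cr³⁺/Cr at the anode, E°cell = −0.26 − (−0.75) = +0.49 V (n = 3).
Since E = E° − (0.0592/n)·log Q, log Q = n(E° − E)/0.0592 = 5.169.
The balanced reaction is 3 V^3+(aq) + Cr(s) → 3 V^2+(aq) + Cr^3+(aq), so Q = ([V^2+(aq)]^3·[Cr^3+(aq)]) / [V^3+(aq)]^3.
Isolating [V^3+(aq)] in Q = 10^{5.169} yields log [V^3+(aq)] = −3.131, i.e. 0.00074 M.

0.00074 M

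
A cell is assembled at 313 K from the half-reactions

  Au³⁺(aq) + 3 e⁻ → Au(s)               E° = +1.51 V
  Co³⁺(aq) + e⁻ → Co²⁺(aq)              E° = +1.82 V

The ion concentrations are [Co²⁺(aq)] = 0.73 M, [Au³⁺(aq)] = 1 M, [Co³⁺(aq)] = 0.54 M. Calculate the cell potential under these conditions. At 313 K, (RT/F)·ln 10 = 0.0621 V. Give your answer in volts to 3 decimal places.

+0.302 V

Co³⁺/Co²⁺ is reduced (cathode, E° = +1.82 V) and Au³⁺/Au is oxidized (anode).
E°cell = E°cat − E°an = +1.82 − (+1.51) = +0.31 V; n = 3.
For the overall reaction 3 Co³⁺(aq) + Au(s) → 3 Co²⁺(aq) + Au³⁺(aq), Q = ([Co²⁺(aq)]^3·[Au³⁺(aq)]) / [Co³⁺(aq)]^3 = 2.47, giving log Q = 0.393.
By the Nernst equation, E = +0.31 − (0.0621/3)·(0.393) = +0.302 V.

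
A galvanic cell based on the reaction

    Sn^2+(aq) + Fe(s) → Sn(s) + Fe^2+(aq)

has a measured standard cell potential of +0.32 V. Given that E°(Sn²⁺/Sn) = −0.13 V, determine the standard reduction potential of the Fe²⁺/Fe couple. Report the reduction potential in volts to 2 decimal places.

−0.45 V

In the reaction as written the Sn²⁺/Sn couple is reduced (cathode) and Fe²⁺/Fe is oxidized (anode), so E°cell = E°(Sn²⁺/Sn) − E°(Fe²⁺/Fe).
E°(Fe²⁺/Fe) = E°(cathode) − E°cell = −0.13 − (+0.32) = −0.45 V.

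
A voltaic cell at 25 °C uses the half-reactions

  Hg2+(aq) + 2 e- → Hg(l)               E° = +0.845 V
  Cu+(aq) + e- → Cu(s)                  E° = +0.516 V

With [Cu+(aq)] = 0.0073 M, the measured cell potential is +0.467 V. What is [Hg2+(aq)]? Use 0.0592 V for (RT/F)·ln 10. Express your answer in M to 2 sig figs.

2.4 M

With Hg²⁺/Hg at the cathode and Cu⁺/Cu at the anode, E°cell = +0.845 − (+0.516) = +0.329 V (n = 2).
Since E = E° − (0.0592/n)·log Q, log Q = n(E° − E)/0.0592 = −4.662.
For Hg2+(aq) + 2 Cu(s) → Hg(l) + 2 Cu+(aq), the reaction quotient is Q = [Cu+(aq)]^2 / [Hg2+(aq)].
Isolating [Hg2+(aq)] in Q = 10^{−4.662} yields log [Hg2+(aq)] = 0.389, i.e. 2.4 M.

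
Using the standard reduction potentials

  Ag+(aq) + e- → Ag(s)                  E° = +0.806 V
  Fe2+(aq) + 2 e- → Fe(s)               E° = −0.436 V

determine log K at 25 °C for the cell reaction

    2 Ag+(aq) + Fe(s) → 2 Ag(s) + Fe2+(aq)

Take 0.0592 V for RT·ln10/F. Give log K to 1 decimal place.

The Ag⁺/Ag couple is reduced (cathode); E°cell = +0.806 − (−0.436) = +1.242 V with n = 2.
At equilibrium E = 0, so log K = nE°cell / 0.0592 = (2)(+1.242) / 0.0592 = 42.0.

log K = 42.0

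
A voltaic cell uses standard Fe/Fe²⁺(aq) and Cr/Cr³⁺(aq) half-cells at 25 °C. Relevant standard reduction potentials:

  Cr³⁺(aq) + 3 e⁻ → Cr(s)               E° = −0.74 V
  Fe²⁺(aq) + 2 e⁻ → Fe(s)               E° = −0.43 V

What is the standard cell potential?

The Fe²⁺/Fe couple has the higher E°, so Fe ion is reduced (cathode) and Cr is oxidized (anode).
E°cell = E°(cathode) − E°(anode) = −0.43 − (−0.74) = +0.31 V.

+0.31 V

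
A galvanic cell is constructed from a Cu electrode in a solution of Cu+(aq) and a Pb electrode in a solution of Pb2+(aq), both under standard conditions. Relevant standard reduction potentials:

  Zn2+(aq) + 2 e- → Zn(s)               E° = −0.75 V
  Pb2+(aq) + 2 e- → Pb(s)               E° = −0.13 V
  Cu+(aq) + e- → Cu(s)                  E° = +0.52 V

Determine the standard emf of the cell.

The Cu⁺/Cu couple has the higher E°, so Cu ion is reduced (cathode) and Pb is oxidized (anode).
E°cell = E°(cathode) − E°(anode) = +0.52 − (−0.13) = +0.65 V.

+0.65 V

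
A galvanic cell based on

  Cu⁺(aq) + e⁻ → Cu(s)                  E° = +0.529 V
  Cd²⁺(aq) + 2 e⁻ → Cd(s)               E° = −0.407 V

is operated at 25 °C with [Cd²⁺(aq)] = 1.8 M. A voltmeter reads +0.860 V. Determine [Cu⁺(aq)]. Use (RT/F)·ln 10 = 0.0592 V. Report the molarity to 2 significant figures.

Cu⁺/Cu is the cathode (higher E°); E°cell = +0.529 − (−0.407) = +0.936 V with n = 2.
Since E = E° − (0.0592/n)·log Q, log Q = n(E° − E)/0.0592 = 2.568.
Balancing electrons gives 2 Cu⁺(aq) + Cd(s) → 2 Cu(s) + Cd²⁺(aq); thus Q = [Cd²⁺(aq)] / [Cu⁺(aq)]^2.
Substituting the known concentrations and solving, log [Cu⁺(aq)] = −1.156 and [Cu⁺(aq)] = 0.070 M.

0.070 M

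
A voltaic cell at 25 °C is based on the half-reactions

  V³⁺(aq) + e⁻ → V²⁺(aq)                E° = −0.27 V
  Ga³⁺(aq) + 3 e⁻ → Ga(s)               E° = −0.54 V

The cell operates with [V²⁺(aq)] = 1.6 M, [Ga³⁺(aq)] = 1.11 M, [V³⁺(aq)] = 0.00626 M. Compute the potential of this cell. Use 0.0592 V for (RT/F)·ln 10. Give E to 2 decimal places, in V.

+0.13 V

V³⁺/V²⁺ is reduced (cathode, E° = −0.27 V) and Ga³⁺/Ga is oxidized (anode).
The standard potential is −0.27 − (−0.54) = +0.27 V and the balanced reaction transfers n = 3 electrons.
For the overall reaction 3 V³⁺(aq) + Ga(s) → 3 V²⁺(aq) + Ga³⁺(aq), Q = ([V²⁺(aq)]^3·[Ga³⁺(aq)]) / [V³⁺(aq)]^3 = 1.85×10^7, giving log Q = 7.268.
Applying E = E° − (RT ln10/nF)·log Q gives +0.27 − (0.0592/3)(7.268) = +0.13 V.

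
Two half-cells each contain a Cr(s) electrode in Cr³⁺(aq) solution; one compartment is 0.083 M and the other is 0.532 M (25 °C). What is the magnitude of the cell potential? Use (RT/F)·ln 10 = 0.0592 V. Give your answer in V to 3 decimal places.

For a concentration cell E°cell = 0, since both electrodes use the same couple.
The compartment with the higher Cr³⁺(aq) concentration (0.532 M) acts as the cathode; ions are reduced there and produced at the dilute (0.083 M) anode.
With n = 3, Ecell = −(0.0592/3)·log([dilute]/[conc]) = −(0.0592/3)·log(0.083/0.532) = +0.016 V.

0.016 V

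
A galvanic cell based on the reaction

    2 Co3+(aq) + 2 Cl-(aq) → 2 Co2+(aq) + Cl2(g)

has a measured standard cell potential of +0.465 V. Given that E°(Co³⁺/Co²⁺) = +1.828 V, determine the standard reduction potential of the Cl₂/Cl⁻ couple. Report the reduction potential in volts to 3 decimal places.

+1.363 V

In the reaction as written the Co³⁺/Co²⁺ couple is reduced (cathode) and Cl₂/Cl⁻ is oxidized (anode), so E°cell = E°(Co³⁺/Co²⁺) − E°(Cl₂/Cl⁻).
E°(Cl₂/Cl⁻) = E°(cathode) − E°cell = +1.828 − (+0.465) = +1.363 V.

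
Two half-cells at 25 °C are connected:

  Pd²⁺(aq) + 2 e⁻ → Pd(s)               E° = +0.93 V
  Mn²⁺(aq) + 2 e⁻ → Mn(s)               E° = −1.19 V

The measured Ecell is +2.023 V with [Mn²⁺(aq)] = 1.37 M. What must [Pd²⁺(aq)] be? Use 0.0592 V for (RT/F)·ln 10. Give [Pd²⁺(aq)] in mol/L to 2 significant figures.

With Pd²⁺/Pd at the cathode and Mn²⁺/Mn at the anode, E°cell = +0.93 − (−1.19) = +2.12 V (n = 2).
Since E = E° − (0.0592/n)·log Q, log Q = n(E° − E)/0.0592 = 3.277.
Balancing electrons gives Pd²⁺(aq) + Mn(s) → Pd(s) + Mn²⁺(aq); thus Q = [Mn²⁺(aq)] / [Pd²⁺(aq)].
Isolating [Pd²⁺(aq)] in Q = 10^{3.277} yields log [Pd²⁺(aq)] = −3.140, i.e. 0.00072 M.

0.00072 M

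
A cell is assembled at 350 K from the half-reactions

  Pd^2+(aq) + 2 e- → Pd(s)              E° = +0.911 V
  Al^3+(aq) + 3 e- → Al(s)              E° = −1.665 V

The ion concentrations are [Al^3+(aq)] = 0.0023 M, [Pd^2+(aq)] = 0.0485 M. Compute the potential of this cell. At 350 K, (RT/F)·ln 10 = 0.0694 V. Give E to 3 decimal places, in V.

Pd²⁺/Pd is reduced (cathode, E° = +0.911 V) and Al³⁺/Al is oxidized (anode).
E°cell = E°cat − E°an = +0.911 − (−1.665) = +2.576 V; n = 6.
The balanced reaction is 3 Pd^2+(aq) + 2 Al(s) → 3 Pd(s) + 2 Al^3+(aq), so Q = [Al^3+(aq)]^2 / [Pd^2+(aq)]^3 = 0.0464 and log Q = −1.334.
Applying E = E° − (RT ln10/nF)·log Q gives +2.576 − (0.0694/6)(−1.334) = +2.591 V.

+2.591 V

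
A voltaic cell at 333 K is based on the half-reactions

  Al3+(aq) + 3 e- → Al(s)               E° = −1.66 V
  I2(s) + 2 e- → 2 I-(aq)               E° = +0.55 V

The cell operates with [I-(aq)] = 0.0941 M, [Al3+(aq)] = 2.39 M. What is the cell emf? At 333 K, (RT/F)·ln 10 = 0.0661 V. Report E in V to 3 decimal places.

+2.270 V

The I₂/I⁻ couple has the more positive E°, so it is the cathode; Al³⁺/Al is the anode.
The standard potential is +0.55 − (−1.66) = +2.21 V and the balanced reaction transfers n = 6 electrons.
For the overall reaction 3 I2(s) + 2 Al(s) → 6 I-(aq) + 2 Al3+(aq), Q = [I-(aq)]^6·[Al3+(aq)]^2 = 3.97×10^−6, giving log Q = −5.402.
By the Nernst equation, E = +2.21 − (0.0661/6)·(−5.402) = +2.270 V.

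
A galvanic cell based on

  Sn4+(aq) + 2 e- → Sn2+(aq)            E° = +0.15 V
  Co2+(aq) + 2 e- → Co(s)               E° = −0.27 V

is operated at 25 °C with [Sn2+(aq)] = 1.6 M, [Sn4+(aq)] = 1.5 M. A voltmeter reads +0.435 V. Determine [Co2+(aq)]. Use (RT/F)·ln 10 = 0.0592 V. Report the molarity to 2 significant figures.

0.29 M

Sn⁴⁺/Sn²⁺ is the cathode (higher E°); E°cell = +0.15 − (−0.27) = +0.42 V with n = 2.
From the Nernst equation, log Q = n(E° − E)/0.0592 = 2·(+0.42 − (+0.435))/0.0592 = −0.507.
Balancing electrons gives Sn4+(aq) + Co(s) → Sn2+(aq) + Co2+(aq); thus Q = ([Sn2+(aq)]·[Co2+(aq)]) / [Sn4+(aq)].
Solving for the unknown gives log [Co2+(aq)] = −0.535, so [Co2+(aq)] ≈ 0.29 M.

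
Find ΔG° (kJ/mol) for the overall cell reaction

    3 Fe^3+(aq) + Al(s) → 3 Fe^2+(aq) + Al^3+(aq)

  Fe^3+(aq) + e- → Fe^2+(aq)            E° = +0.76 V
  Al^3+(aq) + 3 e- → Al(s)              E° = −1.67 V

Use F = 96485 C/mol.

In the reaction as written Fe^3+(aq) is reduced, so the Fe³⁺/Fe²⁺ couple is the cathode and Al³⁺/Al is the anode.
E°cell = +0.76 − (−1.67) = +2.43 V; balancing electrons gives n = 3.
ΔG° = −nFE°cell = −(3)(96485)(+2.43) J/mol = −703 kJ/mol.

−703 kJ/mol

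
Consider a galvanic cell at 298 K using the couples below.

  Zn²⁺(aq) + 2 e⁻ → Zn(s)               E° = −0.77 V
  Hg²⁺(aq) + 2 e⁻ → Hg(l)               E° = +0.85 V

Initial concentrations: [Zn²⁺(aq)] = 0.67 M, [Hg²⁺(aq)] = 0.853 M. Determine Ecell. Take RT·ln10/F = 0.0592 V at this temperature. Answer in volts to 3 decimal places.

+1.623 V

Hg²⁺/Hg is reduced (cathode, E° = +0.85 V) and Zn²⁺/Zn is oxidized (anode).
E°cell = E°cat − E°an = +0.85 − (−0.77) = +1.62 V; n = 2.
Balancing gives Hg²⁺(aq) + Zn(s) → Hg(l) + Zn²⁺(aq); hence Q = [Zn²⁺(aq)] / [Hg²⁺(aq)] = 0.785 (log Q = −0.105).
E = E° − (0.0592/n)·log Q = +1.62 − (0.0592/2)(−0.105) = +1.623 V.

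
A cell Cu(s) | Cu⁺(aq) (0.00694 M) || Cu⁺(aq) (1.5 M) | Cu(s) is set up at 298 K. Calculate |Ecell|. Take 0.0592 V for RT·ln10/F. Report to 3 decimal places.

0.138 V

For a concentration cell E°cell = 0, since both electrodes use the same couple.
The compartment with the higher Cu⁺(aq) concentration (1.5 M) acts as the cathode; ions are reduced there and produced at the dilute (0.00694 M) anode.
With n = 1, Ecell = −(0.0592/1)·log([dilute]/[conc]) = −(0.0592/1)·log(0.00694/1.5) = +0.138 V.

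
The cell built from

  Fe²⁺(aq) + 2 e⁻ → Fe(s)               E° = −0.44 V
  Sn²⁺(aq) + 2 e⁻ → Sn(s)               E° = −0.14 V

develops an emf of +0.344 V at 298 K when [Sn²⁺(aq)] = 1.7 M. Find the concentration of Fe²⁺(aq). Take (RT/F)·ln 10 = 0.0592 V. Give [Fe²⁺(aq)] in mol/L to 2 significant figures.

Sn²⁺/Sn is the cathode (higher E°); E°cell = −0.14 − (−0.44) = +0.30 V with n = 2.
Since E = E° − (0.0592/n)·log Q, log Q = n(E° − E)/0.0592 = −1.486.
The balanced reaction is Sn²⁺(aq) + Fe(s) → Sn(s) + Fe²⁺(aq), so Q = [Fe²⁺(aq)] / [Sn²⁺(aq)].
Solving for the unknown gives log [Fe²⁺(aq)] = −1.256, so [Fe²⁺(aq)] ≈ 0.055 M.

0.055 M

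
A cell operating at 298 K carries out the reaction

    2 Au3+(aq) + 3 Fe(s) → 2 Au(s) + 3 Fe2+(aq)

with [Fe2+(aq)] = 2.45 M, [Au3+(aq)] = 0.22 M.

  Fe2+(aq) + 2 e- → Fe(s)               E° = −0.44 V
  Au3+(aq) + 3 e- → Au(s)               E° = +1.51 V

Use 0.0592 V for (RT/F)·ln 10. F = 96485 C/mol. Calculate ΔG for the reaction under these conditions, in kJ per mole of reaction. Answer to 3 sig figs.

−1110 kJ/mol

The standard cell potential is +1.51 − (−0.44) = +1.95 V, with n = 6 electrons in the balanced equation.
The reaction quotient is [Fe2+(aq)]^3 / [Au3+(aq)]^2 = 304; by Nernst, E = +1.95 − (0.0592/6)(2.483) = +1.9255 V.
Finally ΔG = −nFE = −(6)(96485 C/mol)(+1.9255 V) = −1110 kJ/mol.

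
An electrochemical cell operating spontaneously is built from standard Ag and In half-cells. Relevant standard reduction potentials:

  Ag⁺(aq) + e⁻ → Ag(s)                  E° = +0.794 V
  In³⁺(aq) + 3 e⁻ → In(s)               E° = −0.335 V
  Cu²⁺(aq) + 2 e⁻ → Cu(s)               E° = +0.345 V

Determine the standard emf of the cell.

+1.129 V

The Ag⁺/Ag couple has the higher E°, so Ag ion is reduced (cathode) and In is oxidized (anode).
E°cell = E°(cathode) − E°(anode) = +0.794 − (−0.335) = +1.129 V.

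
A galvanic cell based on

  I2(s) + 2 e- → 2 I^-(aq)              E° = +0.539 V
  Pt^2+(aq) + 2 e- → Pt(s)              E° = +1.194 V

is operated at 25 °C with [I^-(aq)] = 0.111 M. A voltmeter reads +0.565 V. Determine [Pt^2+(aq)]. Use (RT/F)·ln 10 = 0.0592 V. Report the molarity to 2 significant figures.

0.074 M

Pt²⁺/Pt is the cathode (higher E°); E°cell = +1.194 − (+0.539) = +0.655 V with n = 2.
Rearranging E = E° − (0.0592/n)·log Q gives log Q = 2(+0.655 − (+0.565))/0.0592 = 3.041.
For Pt^2+(aq) + 2 I^-(aq) → Pt(s) + I2(s), the reaction quotient is Q = 1 / ([Pt^2+(aq)]·[I^-(aq)]^2).
Isolating [Pt^2+(aq)] in Q = 10^{3.041} yields log [Pt^2+(aq)] = −1.132, i.e. 0.074 M.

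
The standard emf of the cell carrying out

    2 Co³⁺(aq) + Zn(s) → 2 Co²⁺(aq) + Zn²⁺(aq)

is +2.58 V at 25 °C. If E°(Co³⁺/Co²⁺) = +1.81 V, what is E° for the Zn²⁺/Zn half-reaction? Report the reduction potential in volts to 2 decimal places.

−0.77 V

In the reaction as written the Co³⁺/Co²⁺ couple is reduced (cathode) and Zn²⁺/Zn is oxidized (anode), so E°cell = E°(Co³⁺/Co²⁺) − E°(Zn²⁺/Zn).
E°(Zn²⁺/Zn) = E°(cathode) − E°cell = +1.81 − (+2.58) = −0.77 V.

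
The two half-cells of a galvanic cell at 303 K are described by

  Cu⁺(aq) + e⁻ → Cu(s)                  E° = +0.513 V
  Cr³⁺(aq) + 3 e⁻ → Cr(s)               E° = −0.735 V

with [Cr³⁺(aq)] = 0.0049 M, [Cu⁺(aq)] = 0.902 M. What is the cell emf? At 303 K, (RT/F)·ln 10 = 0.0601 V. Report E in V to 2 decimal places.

Since E°(Cu⁺/Cu) > E°(Cr³⁺/Cr), Cu⁺/Cu serves as the cathode.
E°cell = +0.513 − (−0.735) = +1.248 V, with n = 3 electrons transferred.
The balanced reaction is 3 Cu⁺(aq) + Cr(s) → 3 Cu(s) + Cr³⁺(aq), so Q = [Cr³⁺(aq)] / [Cu⁺(aq)]^3 = 0.00668 and log Q = −2.175.
Applying E = E° − (RT ln10/nF)·log Q gives +1.248 − (0.0601/3)(−2.175) = +1.29 V.

+1.29 V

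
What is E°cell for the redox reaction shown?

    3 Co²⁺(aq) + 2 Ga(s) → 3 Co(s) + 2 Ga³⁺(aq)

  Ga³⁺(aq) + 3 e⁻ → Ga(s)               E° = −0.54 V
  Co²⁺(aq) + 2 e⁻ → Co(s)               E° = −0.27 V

In the reaction as written, Co²⁺(aq) is reduced (cathode) and Ga³⁺(aq) is produced by oxidation at the anode.
E°cell = E°(cathode) − E°(anode) = −0.27 − (−0.54) = +0.27 V.
The positive value indicates the reaction is spontaneous as written.

+0.27 V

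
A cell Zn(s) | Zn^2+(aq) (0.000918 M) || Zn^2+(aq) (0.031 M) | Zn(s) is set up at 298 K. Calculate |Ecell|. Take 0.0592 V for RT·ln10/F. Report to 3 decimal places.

For a concentration cell E°cell = 0, since both electrodes use the same couple.
The compartment with the higher Zn^2+(aq) concentration (0.031 M) acts as the cathode; ions are reduced there and produced at the dilute (0.000918 M) anode.
With n = 2, Ecell = −(0.0592/2)·log([dilute]/[conc]) = −(0.0592/2)·log(0.000918/0.031) = +0.045 V.

0.045 V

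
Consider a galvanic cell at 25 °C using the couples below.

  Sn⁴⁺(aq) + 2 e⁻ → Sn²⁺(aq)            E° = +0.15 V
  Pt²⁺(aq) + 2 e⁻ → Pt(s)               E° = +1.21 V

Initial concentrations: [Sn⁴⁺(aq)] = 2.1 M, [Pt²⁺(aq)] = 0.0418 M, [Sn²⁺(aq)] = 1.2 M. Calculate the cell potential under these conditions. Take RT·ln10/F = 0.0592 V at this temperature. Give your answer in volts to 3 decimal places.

+1.012 V

Pt²⁺/Pt is reduced (cathode, E° = +1.21 V) and Sn⁴⁺/Sn²⁺ is oxidized (anode).
The standard potential is +1.21 − (+0.15) = +1.06 V and the balanced reaction transfers n = 2 electrons.
Balancing gives Pt²⁺(aq) + Sn²⁺(aq) → Pt(s) + Sn⁴⁺(aq); hence Q = [Sn⁴⁺(aq)] / ([Pt²⁺(aq)]·[Sn²⁺(aq)]) = 41.9 (log Q = 1.622).
Applying E = E° − (RT ln10/nF)·log Q gives +1.06 − (0.0592/2)(1.622) = +1.012 V.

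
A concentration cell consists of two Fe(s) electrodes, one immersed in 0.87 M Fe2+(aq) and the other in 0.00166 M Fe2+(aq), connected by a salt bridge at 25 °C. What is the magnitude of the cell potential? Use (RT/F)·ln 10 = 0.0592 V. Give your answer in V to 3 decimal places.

0.080 V

For a concentration cell E°cell = 0, since both electrodes use the same couple.
The compartment with the higher Fe2+(aq) concentration (0.87 M) acts as the cathode; ions are reduced there and produced at the dilute (0.00166 M) anode.
With n = 2, Ecell = −(0.0592/2)·log([dilute]/[conc]) = −(0.0592/2)·log(0.00166/0.87) = +0.080 V.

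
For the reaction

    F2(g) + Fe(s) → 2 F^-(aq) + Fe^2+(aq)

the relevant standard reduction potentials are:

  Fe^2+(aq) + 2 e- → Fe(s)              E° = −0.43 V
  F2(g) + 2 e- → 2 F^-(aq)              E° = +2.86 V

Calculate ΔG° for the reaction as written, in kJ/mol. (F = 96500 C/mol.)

−635 kJ/mol

In the reaction as written F2(g) is reduced, so the F₂/F⁻ couple is the cathode and Fe²⁺/Fe is the anode.
E°cell = +2.86 − (−0.43) = +3.29 V; balancing electrons gives n = 2.
ΔG° = −nFE°cell = −(2)(96500)(+3.29) J/mol = −635 kJ/mol.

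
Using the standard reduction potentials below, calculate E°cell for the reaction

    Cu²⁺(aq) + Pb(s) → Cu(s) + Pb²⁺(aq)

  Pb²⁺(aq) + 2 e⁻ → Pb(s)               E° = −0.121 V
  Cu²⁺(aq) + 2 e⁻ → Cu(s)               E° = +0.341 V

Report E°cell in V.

+0.462 V

In the reaction as written, Cu²⁺(aq) is reduced (cathode) and Pb²⁺(aq) is produced by oxidation at the anode.
E°cell = E°(cathode) − E°(anode) = +0.341 − (−0.121) = +0.462 V.
The positive value indicates the reaction is spontaneous as written.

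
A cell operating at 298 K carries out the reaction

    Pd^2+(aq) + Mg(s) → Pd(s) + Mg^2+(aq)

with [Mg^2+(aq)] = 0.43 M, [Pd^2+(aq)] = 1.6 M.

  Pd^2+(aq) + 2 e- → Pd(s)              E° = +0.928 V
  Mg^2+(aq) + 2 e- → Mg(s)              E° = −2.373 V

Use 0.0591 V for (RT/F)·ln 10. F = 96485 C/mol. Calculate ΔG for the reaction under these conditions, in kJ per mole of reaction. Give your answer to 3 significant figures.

E°cell = +0.928 − (−2.373) = +3.301 V; the balanced reaction transfers n = 2 electrons.
Here Q = [Mg^2+(aq)] / [Pd^2+(aq)] = 0.269 (log Q = −0.571), giving E = +3.301 − (0.0591/2)·(−0.571) = +3.3179 V.
ΔG = −nFE = −(2)(96485)(+3.3179) J/mol = −640 kJ/mol.

−640 kJ/mol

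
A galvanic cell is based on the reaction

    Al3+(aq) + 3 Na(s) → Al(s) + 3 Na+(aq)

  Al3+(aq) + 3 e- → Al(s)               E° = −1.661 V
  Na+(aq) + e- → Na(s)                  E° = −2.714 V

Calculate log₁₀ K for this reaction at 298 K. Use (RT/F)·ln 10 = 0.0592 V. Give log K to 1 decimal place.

The Al³⁺/Al couple is reduced (cathode); E°cell = −1.661 − (−2.714) = +1.053 V with n = 3.
At equilibrium E = 0, so log K = nE°cell / 0.0592 = (3)(+1.053) / 0.0592 = 53.4.

log K = 53.4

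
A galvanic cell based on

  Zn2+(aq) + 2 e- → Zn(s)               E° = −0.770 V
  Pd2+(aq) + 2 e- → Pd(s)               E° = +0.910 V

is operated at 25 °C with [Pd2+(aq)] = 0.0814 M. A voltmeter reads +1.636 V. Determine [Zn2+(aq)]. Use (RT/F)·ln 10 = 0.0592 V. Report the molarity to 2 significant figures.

With Pd²⁺/Pd at the cathode and Zn²⁺/Zn at the anode, E°cell = +0.910 − (−0.770) = +1.680 V (n = 2).
From the Nernst equation, log Q = n(E° − E)/0.0592 = 2·(+1.680 − (+1.636))/0.0592 = 1.486.
Balancing electrons gives Pd2+(aq) + Zn(s) → Pd(s) + Zn2+(aq); thus Q = [Zn2+(aq)] / [Pd2+(aq)].
Substituting the known concentrations and solving, log [Zn2+(aq)] = 0.397 and [Zn2+(aq)] = 2.5 M.

2.5 M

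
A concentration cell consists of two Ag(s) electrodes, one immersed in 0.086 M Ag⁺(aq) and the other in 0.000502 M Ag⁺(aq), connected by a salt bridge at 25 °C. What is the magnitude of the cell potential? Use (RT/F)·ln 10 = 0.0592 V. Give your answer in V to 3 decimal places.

For a concentration cell E°cell = 0, since both electrodes use the same couple.
The compartment with the higher Ag⁺(aq) concentration (0.086 M) acts as the cathode; ions are reduced there and produced at the dilute (0.000502 M) anode.
With n = 1, Ecell = −(0.0592/1)·log([dilute]/[conc]) = −(0.0592/1)·log(0.000502/0.086) = +0.132 V.

0.132 V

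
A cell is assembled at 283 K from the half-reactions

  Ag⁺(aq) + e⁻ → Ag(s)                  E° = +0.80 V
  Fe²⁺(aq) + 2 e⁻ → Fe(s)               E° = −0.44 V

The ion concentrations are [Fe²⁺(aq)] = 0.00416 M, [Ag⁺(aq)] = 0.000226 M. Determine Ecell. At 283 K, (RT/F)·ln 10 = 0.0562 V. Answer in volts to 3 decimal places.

+1.102 V

Ag⁺/Ag is reduced (cathode, E° = +0.80 V) and Fe²⁺/Fe is oxidized (anode).
E°cell = E°cat − E°an = +0.80 − (−0.44) = +1.24 V; n = 2.
The balanced reaction is 2 Ag⁺(aq) + Fe(s) → 2 Ag(s) + Fe²⁺(aq), so Q = [Fe²⁺(aq)] / [Ag⁺(aq)]^2 = 8.14×10^4 and log Q = 4.911.
By the Nernst equation, E = +1.24 − (0.0562/2)·(4.911) = +1.102 V.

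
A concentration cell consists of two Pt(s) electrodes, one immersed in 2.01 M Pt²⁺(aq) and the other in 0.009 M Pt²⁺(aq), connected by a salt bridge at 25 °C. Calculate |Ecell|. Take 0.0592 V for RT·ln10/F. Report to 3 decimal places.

0.070 V

For a concentration cell E°cell = 0, since both electrodes use the same couple.
The compartment with the higher Pt²⁺(aq) concentration (2.01 M) acts as the cathode; ions are reduced there and produced at the dilute (0.009 M) anode.
With n = 2, Ecell = −(0.0592/2)·log([dilute]/[conc]) = −(0.0592/2)·log(0.009/2.01) = +0.070 V.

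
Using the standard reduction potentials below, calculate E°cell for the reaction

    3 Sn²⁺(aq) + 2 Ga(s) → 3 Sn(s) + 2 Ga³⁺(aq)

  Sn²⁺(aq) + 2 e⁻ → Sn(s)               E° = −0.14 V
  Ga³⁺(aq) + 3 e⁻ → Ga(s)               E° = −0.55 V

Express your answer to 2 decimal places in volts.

+0.41 V

In the reaction as written, Sn²⁺(aq) is reduced (cathode) and Ga³⁺(aq) is produced by oxidation at the anode.
E°cell = E°(cathode) − E°(anode) = −0.14 − (−0.55) = +0.41 V.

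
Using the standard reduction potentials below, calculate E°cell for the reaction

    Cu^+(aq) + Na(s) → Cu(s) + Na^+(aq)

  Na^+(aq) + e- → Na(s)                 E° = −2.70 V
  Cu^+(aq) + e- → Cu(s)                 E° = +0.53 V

Cu^+(aq) gains electrons, so the Cu⁺/Cu couple is the cathode; the Na⁺/Na couple is the anode.
E°cell = E°(cathode) − E°(anode) = +0.53 − (−2.70) = +3.23 V.

+3.23 V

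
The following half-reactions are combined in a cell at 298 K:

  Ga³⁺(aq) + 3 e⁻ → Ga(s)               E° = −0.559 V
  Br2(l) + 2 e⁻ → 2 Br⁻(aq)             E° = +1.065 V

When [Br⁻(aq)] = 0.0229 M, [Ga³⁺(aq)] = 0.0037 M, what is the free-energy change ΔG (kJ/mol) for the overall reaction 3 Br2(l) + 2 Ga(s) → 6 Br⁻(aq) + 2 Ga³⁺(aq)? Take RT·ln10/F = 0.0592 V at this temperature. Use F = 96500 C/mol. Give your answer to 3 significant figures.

With Br₂/Br⁻ reduced at the cathode, E°cell = +1.065 − (−0.559) = +1.624 V and n = 6.
Q = [Br⁻(aq)]^6·[Ga³⁺(aq)]^2 = 1.97×10^−15, so log Q = −14.705 and E = +1.624 − (0.0592/6)(−14.705) = +1.7691 V.
Then ΔG = −nFE = −6 × 96500 × +1.7691 J/mol = −1020 kJ/mol.

−1020 kJ/mol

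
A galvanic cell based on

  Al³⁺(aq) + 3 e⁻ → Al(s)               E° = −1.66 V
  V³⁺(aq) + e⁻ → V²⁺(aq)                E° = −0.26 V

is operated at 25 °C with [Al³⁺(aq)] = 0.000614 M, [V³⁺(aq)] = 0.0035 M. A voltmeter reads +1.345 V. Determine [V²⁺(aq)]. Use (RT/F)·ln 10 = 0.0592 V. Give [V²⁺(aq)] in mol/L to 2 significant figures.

With V³⁺/V²⁺ at the cathode and Al³⁺/Al at the anode, E°cell = −0.26 − (−1.66) = +1.40 V (n = 3).
Rearranging E = E° − (0.0592/n)·log Q gives log Q = 3(+1.40 − (+1.345))/0.0592 = 2.787.
Balancing electrons gives 3 V³⁺(aq) + Al(s) → 3 V²⁺(aq) + Al³⁺(aq); thus Q = ([V²⁺(aq)]^3·[Al³⁺(aq)]) / [V³⁺(aq)]^3.
Substituting the known concentrations and solving, log [V²⁺(aq)] = −0.456 and [V²⁺(aq)] = 0.35 M.

0.35 M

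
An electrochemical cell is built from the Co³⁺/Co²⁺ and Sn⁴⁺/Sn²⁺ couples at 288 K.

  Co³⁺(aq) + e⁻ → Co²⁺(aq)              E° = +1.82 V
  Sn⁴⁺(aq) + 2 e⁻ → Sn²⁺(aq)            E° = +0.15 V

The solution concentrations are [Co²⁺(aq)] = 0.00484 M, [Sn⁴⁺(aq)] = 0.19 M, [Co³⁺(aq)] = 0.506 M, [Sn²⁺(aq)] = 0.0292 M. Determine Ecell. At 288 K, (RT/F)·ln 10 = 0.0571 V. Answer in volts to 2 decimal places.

+1.76 V

Co³⁺/Co²⁺ is reduced (cathode, E° = +1.82 V) and Sn⁴⁺/Sn²⁺ is oxidized (anode).
The standard potential is +1.82 − (+0.15) = +1.67 V and the balanced reaction transfers n = 2 electrons.
Balancing gives 2 Co³⁺(aq) + Sn²⁺(aq) → 2 Co²⁺(aq) + Sn⁴⁺(aq); hence Q = ([Co²⁺(aq)]^2·[Sn⁴⁺(aq)]) / ([Co³⁺(aq)]^2·[Sn²⁺(aq)]) = 0.000595 (log Q = −3.225).
By the Nernst equation, E = +1.67 − (0.0571/2)·(−3.225) = +1.76 V.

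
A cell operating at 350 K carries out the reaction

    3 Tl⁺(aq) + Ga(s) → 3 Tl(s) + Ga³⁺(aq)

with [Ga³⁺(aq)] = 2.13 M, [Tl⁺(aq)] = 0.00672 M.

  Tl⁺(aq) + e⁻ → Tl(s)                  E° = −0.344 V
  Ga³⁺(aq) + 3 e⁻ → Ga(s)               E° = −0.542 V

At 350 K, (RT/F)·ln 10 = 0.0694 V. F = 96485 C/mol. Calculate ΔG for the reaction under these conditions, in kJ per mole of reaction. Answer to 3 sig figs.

E°cell = −0.344 − (−0.542) = +0.198 V; the balanced reaction transfers n = 3 electrons.
Here Q = [Ga³⁺(aq)] / [Tl⁺(aq)]^3 = 7.02×10^6 (log Q = 6.846), giving E = +0.198 − (0.0694/3)·(6.846) = +0.0396 V.
Finally ΔG = −nFE = −(3)(96485 C/mol)(+0.0396 V) = −11.5 kJ/mol.

−11.5 kJ/mol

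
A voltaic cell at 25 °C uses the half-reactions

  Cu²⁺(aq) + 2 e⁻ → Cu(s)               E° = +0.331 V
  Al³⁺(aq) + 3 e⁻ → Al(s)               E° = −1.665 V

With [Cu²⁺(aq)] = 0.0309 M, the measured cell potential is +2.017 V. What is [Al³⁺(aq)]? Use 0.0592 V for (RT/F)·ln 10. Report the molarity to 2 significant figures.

0.00047 M

Cu²⁺/Cu is the cathode (higher E°); E°cell = +0.331 − (−1.665) = +1.996 V with n = 6.
Rearranging E = E° − (0.0592/n)·log Q gives log Q = 6(+1.996 − (+2.017))/0.0592 = −2.128.
For 3 Cu²⁺(aq) + 2 Al(s) → 3 Cu(s) + 2 Al³⁺(aq), the reaction quotient is Q = [Al³⁺(aq)]^2 / [Cu²⁺(aq)]^3.
Isolating [Al³⁺(aq)] in Q = 10^{−2.128} yields log [Al³⁺(aq)] = −3.329, i.e. 0.00047 M.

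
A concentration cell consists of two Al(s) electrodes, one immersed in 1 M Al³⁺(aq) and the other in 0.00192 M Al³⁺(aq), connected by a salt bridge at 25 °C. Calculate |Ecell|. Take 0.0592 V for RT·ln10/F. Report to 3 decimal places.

For a concentration cell E°cell = 0, since both electrodes use the same couple.
The compartment with the higher Al³⁺(aq) concentration (1 M) acts as the cathode; ions are reduced there and produced at the dilute (0.00192 M) anode.
With n = 3, Ecell = −(0.0592/3)·log([dilute]/[conc]) = −(0.0592/3)·log(0.00192/1) = +0.054 V.

0.054 V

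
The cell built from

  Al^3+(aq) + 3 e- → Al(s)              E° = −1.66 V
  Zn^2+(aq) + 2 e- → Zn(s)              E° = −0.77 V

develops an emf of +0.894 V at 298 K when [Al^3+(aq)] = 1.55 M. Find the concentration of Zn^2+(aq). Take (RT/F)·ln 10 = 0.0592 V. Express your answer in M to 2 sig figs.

1.8 M

With Zn²⁺/Zn at the cathode and Al³⁺/Al at the anode, E°cell = −0.77 − (−1.66) = +0.89 V (n = 6).
From the Nernst equation, log Q = n(E° − E)/0.0592 = 6·(+0.89 − (+0.894))/0.0592 = −0.405.
For 3 Zn^2+(aq) + 2 Al(s) → 3 Zn(s) + 2 Al^3+(aq), the reaction quotient is Q = [Al^3+(aq)]^2 / [Zn^2+(aq)]^3.
Solving for the unknown gives log [Zn^2+(aq)] = 0.262, so [Zn^2+(aq)] ≈ 1.8 M.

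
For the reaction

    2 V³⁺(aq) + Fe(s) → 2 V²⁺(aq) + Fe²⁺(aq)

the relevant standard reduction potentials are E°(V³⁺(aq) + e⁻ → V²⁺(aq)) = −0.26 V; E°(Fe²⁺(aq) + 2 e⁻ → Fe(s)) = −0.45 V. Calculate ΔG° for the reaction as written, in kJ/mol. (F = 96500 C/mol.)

−36.7 kJ/mol

In the reaction as written V³⁺(aq) is reduced, so the V³⁺/V²⁺ couple is the cathode and Fe²⁺/Fe is the anode.
E°cell = −0.26 − (−0.45) = +0.19 V; balancing electrons gives n = 2.
ΔG° = −nFE°cell = −(2)(96500)(+0.19) J/mol = −36.7 kJ/mol.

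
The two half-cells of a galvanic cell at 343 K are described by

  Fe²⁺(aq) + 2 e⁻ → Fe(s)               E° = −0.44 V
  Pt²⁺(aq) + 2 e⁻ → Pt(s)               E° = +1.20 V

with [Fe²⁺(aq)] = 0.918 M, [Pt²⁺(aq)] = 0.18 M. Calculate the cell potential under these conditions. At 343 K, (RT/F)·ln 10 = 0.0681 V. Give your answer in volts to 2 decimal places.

+1.62 V

Since E°(Pt²⁺/Pt) > E°(Fe²⁺/Fe), Pt²⁺/Pt serves as the cathode.
The standard potential is +1.20 − (−0.44) = +1.64 V and the balanced reaction transfers n = 2 electrons.
Balancing gives Pt²⁺(aq) + Fe(s) → Pt(s) + Fe²⁺(aq); hence Q = [Fe²⁺(aq)] / [Pt²⁺(aq)] = 5.1 (log Q = 0.708).
Applying E = E° − (RT ln10/nF)·log Q gives +1.64 − (0.0681/2)(0.708) = +1.62 V.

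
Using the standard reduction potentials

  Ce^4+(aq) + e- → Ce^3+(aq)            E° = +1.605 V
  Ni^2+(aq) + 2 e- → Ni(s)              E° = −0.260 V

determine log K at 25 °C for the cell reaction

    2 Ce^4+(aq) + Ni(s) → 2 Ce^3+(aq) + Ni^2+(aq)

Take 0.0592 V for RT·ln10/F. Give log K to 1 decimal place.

log K = 63.0

The Ce⁴⁺/Ce³⁺ couple is reduced (cathode); E°cell = +1.605 − (−0.260) = +1.865 V with n = 2.
At equilibrium E = 0, so log K = nE°cell / 0.0592 = (2)(+1.865) / 0.0592 = 63.0.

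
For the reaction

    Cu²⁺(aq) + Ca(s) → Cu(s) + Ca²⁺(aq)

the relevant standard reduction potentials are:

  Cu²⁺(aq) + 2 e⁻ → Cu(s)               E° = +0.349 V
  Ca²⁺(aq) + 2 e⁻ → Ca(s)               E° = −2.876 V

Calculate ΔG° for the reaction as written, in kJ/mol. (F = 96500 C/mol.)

In the reaction as written Cu²⁺(aq) is reduced, so the Cu²⁺/Cu couple is the cathode and Ca²⁺/Ca is the anode.
E°cell = +0.349 − (−2.876) = +3.225 V; balancing electrons gives n = 2.
ΔG° = −nFE°cell = −(2)(96500)(+3.225) J/mol = −622 kJ/mol.

−622 kJ/mol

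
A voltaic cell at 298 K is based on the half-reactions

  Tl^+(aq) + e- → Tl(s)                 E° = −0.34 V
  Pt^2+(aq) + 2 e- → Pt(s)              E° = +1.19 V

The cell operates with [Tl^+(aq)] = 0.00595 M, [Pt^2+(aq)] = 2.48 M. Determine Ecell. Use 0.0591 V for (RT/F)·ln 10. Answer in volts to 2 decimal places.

Pt²⁺/Pt is reduced (cathode, E° = +1.19 V) and Tl⁺/Tl is oxidized (anode).
E°cell = E°cat − E°an = +1.19 − (−0.34) = +1.53 V; n = 2.
For the overall reaction Pt^2+(aq) + 2 Tl(s) → Pt(s) + 2 Tl^+(aq), Q = [Tl^+(aq)]^2 / [Pt^2+(aq)] = 1.43×10^−5, giving log Q = −4.845.
By the Nernst equation, E = +1.53 − (0.0591/2)·(−4.845) = +1.67 V.

+1.67 V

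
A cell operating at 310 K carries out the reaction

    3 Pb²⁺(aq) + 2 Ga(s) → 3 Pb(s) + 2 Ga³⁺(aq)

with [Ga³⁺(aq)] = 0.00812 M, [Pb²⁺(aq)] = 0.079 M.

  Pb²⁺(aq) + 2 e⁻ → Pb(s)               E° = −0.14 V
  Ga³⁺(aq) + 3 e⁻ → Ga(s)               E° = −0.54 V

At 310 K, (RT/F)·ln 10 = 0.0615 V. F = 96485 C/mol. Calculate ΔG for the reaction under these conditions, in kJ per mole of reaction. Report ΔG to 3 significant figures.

The standard cell potential is −0.14 − (−0.54) = +0.40 V, with n = 6 electrons in the balanced equation.
Q = [Ga³⁺(aq)]^2 / [Pb²⁺(aq)]^3 = 0.134, so log Q = −0.874 and E = +0.40 − (0.0615/6)(−0.874) = +0.4090 V.
ΔG = −nFE = −(6)(96485)(+0.4090) J/mol = −237 kJ/mol.

−237 kJ/mol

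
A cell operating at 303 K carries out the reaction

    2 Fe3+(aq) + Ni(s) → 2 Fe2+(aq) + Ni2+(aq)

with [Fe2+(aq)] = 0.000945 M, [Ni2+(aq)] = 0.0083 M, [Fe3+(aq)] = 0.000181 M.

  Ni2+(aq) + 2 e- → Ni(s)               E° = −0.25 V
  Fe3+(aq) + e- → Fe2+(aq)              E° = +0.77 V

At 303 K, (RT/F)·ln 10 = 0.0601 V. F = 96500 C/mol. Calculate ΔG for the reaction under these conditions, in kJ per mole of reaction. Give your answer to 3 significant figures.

The standard cell potential is +0.77 − (−0.25) = +1.02 V, with n = 2 electrons in the balanced equation.
The reaction quotient is ([Fe2+(aq)]^2·[Ni2+(aq)]) / [Fe3+(aq)]^2 = 0.226; by Nernst, E = +1.02 − (0.0601/2)(−0.645) = +1.0394 V.
Finally ΔG = −nFE = −(2)(96500 C/mol)(+1.0394 V) = −201 kJ/mol.

−201 kJ/mol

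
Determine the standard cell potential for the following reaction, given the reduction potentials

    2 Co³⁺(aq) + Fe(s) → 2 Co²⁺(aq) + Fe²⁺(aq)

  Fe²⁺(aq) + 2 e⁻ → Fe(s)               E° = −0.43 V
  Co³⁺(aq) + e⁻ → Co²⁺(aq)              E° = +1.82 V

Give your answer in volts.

+2.25 V

Co³⁺(aq) gains electrons, so the Co³⁺/Co²⁺ couple is the cathode; the Fe²⁺/Fe couple is the anode.
E°cell = E°(cathode) − E°(anode) = +1.82 − (−0.43) = +2.25 V.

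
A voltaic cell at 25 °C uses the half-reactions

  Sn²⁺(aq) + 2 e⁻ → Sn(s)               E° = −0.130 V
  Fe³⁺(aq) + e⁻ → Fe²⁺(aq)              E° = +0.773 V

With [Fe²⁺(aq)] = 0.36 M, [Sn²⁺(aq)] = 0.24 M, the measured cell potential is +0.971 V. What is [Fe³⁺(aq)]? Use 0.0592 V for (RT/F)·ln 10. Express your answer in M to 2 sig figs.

2.5 M

With Fe³⁺/Fe²⁺ at the cathode and Sn²⁺/Sn at the anode, E°cell = +0.773 − (−0.130) = +0.903 V (n = 2).
From the Nernst equation, log Q = n(E° − E)/0.0592 = 2·(+0.903 − (+0.971))/0.0592 = −2.297.
For 2 Fe³⁺(aq) + Sn(s) → 2 Fe²⁺(aq) + Sn²⁺(aq), the reaction quotient is Q = ([Fe²⁺(aq)]^2·[Sn²⁺(aq)]) / [Fe³⁺(aq)]^2.
Substituting the known concentrations and solving, log [Fe³⁺(aq)] = 0.395 and [Fe³⁺(aq)] = 2.5 M.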